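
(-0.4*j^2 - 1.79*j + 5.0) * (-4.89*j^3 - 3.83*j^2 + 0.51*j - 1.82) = 1.956*j^5 + 10.2851*j^4 - 17.7983*j^3 - 19.3349*j^2 + 5.8078*j - 9.1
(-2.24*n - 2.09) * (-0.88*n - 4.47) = 1.9712*n^2 + 11.852*n + 9.3423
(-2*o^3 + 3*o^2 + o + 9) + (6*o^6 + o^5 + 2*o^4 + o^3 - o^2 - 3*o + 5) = 6*o^6 + o^5 + 2*o^4 - o^3 + 2*o^2 - 2*o + 14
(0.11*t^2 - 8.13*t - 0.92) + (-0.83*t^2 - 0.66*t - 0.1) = -0.72*t^2 - 8.79*t - 1.02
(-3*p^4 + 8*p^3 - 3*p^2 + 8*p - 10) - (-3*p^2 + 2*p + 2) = -3*p^4 + 8*p^3 + 6*p - 12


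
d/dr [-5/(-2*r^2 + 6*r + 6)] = 5*(3 - 2*r)/(2*(-r^2 + 3*r + 3)^2)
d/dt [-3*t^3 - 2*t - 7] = -9*t^2 - 2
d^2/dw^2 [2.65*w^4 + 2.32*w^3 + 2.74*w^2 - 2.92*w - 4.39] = 31.8*w^2 + 13.92*w + 5.48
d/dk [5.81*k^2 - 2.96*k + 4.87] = 11.62*k - 2.96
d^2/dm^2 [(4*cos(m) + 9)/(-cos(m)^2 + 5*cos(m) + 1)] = (-36*sin(m)^4*cos(m) - 56*sin(m)^4 + 299*sin(m)^2 - 455*cos(m)/4 + 87*cos(3*m)/4 + 2*cos(5*m) + 185)/(sin(m)^2 + 5*cos(m))^3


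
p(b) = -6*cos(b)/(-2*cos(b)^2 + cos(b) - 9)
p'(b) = -6*(-4*sin(b)*cos(b) + sin(b))*cos(b)/(-2*cos(b)^2 + cos(b) - 9)^2 + 6*sin(b)/(-2*cos(b)^2 + cos(b) - 9) = 6*(cos(2*b) - 8)*sin(b)/(-cos(b) + cos(2*b) + 10)^2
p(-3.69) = -0.45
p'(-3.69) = -0.18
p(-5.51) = 0.46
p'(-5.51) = -0.39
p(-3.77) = -0.44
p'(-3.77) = -0.22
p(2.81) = -0.48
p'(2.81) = -0.10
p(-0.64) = 0.51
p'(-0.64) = 0.31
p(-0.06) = 0.60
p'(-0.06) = 0.03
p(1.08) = 0.32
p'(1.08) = -0.56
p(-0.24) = 0.59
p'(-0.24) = 0.10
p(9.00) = -0.47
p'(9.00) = -0.14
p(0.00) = 0.60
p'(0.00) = 0.00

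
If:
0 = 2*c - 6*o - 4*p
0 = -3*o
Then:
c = 2*p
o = 0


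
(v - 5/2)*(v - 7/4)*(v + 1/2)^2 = v^4 - 13*v^3/4 + 3*v^2/8 + 53*v/16 + 35/32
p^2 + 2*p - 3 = (p - 1)*(p + 3)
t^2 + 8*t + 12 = (t + 2)*(t + 6)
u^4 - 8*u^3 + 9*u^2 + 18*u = u*(u - 6)*(u - 3)*(u + 1)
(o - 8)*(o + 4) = o^2 - 4*o - 32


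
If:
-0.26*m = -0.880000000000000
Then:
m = 3.38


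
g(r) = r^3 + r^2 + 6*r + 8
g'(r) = 3*r^2 + 2*r + 6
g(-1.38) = -1.00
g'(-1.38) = 8.95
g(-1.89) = -6.52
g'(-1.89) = 12.94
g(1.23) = 18.75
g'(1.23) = 13.00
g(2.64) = 49.21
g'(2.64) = 32.19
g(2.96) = 60.46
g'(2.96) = 38.20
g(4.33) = 133.91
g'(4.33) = 70.91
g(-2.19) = -10.85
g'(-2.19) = 16.01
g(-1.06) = 1.57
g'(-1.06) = 7.25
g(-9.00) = -694.00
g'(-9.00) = 231.00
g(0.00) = 8.00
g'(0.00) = 6.00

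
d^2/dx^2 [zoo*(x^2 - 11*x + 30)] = zoo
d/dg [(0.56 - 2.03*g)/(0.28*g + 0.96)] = (-0.589568*g - 2.021376)/(0.28*g + 0.96)^3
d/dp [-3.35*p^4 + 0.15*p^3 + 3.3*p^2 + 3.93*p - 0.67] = -13.4*p^3 + 0.45*p^2 + 6.6*p + 3.93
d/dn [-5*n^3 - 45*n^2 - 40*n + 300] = -15*n^2 - 90*n - 40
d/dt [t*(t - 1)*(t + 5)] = 3*t^2 + 8*t - 5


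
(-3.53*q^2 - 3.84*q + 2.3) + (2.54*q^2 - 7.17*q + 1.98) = -0.99*q^2 - 11.01*q + 4.28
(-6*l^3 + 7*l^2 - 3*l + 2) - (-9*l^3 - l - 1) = 3*l^3 + 7*l^2 - 2*l + 3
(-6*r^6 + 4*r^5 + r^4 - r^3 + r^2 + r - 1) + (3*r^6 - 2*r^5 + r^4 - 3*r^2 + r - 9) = -3*r^6 + 2*r^5 + 2*r^4 - r^3 - 2*r^2 + 2*r - 10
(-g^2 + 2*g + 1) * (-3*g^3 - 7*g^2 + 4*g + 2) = 3*g^5 + g^4 - 21*g^3 - g^2 + 8*g + 2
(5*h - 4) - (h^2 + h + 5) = -h^2 + 4*h - 9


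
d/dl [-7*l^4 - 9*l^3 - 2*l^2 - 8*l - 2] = -28*l^3 - 27*l^2 - 4*l - 8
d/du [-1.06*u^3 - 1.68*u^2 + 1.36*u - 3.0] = -3.18*u^2 - 3.36*u + 1.36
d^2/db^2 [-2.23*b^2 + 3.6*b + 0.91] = -4.46000000000000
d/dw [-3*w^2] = -6*w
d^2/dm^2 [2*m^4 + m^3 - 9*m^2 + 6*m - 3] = 24*m^2 + 6*m - 18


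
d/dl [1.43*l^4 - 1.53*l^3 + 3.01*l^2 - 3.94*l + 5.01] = 5.72*l^3 - 4.59*l^2 + 6.02*l - 3.94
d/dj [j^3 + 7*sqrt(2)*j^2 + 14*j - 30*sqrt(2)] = 3*j^2 + 14*sqrt(2)*j + 14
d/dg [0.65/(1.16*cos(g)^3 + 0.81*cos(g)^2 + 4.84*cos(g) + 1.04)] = (2.262*cos(g)^2 + 1.053*cos(g) + 3.146)*sin(g)/(1.16*cos(g)^3 + 0.81*cos(g)^2 + 4.84*cos(g) + 1.04)^2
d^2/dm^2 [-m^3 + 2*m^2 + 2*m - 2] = 4 - 6*m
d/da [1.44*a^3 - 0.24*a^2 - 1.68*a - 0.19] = 4.32*a^2 - 0.48*a - 1.68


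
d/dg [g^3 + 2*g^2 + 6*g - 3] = 3*g^2 + 4*g + 6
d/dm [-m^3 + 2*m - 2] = 2 - 3*m^2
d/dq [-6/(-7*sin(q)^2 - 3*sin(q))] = -6*(14*sin(q) + 3)*cos(q)/((7*sin(q) + 3)^2*sin(q)^2)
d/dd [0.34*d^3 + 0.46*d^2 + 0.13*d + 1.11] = 1.02*d^2 + 0.92*d + 0.13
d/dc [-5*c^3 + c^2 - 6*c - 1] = -15*c^2 + 2*c - 6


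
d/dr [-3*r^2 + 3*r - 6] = 3 - 6*r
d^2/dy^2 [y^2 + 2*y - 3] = 2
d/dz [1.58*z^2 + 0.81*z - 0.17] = 3.16*z + 0.81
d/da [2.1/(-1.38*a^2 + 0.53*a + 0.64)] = (5.796*a - 1.113)/(-1.38*a^2 + 0.53*a + 0.64)^2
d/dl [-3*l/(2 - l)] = -6/(l - 2)^2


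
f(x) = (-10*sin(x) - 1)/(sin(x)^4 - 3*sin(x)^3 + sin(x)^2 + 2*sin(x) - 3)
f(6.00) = -0.53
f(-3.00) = -0.13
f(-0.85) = -2.77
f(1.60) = 5.50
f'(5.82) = 2.92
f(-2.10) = -5.10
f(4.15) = -4.53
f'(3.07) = -3.94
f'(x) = (-10*sin(x) - 1)*(-4*sin(x)^3*cos(x) + 9*sin(x)^2*cos(x) - 2*sin(x)*cos(x) - 2*cos(x))/(sin(x)^4 - 3*sin(x)^3 + sin(x)^2 + 2*sin(x) - 3)^2 - 10*cos(x)/(sin(x)^4 - 3*sin(x)^3 + sin(x)^2 + 2*sin(x) - 3)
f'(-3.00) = -2.98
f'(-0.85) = 7.71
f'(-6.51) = 2.78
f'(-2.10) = -18.87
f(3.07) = 0.60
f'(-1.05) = 19.78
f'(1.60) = -0.07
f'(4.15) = -15.77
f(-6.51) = -0.37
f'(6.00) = 2.72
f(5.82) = -1.02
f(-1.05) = -5.26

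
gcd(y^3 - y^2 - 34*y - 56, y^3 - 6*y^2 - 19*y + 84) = y^2 - 3*y - 28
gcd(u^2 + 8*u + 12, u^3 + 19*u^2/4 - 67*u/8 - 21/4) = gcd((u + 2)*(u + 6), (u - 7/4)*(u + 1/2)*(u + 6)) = u + 6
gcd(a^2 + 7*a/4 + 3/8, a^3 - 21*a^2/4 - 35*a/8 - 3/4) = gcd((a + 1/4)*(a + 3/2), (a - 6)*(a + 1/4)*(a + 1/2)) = a + 1/4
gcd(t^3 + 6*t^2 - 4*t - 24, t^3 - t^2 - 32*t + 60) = t^2 + 4*t - 12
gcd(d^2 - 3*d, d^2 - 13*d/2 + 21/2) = d - 3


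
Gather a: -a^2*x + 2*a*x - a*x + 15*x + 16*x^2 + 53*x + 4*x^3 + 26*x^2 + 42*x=-a^2*x + a*x + 4*x^3 + 42*x^2 + 110*x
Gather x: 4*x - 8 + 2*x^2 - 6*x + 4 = 2*x^2 - 2*x - 4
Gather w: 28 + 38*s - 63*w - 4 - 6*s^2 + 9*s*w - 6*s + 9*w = -6*s^2 + 32*s + w*(9*s - 54) + 24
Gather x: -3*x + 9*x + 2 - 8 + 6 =6*x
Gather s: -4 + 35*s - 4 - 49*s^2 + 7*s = -49*s^2 + 42*s - 8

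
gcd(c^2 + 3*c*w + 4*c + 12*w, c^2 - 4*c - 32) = c + 4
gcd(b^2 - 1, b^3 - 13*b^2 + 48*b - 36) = b - 1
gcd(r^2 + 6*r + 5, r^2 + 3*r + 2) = r + 1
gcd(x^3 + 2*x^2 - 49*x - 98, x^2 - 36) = 1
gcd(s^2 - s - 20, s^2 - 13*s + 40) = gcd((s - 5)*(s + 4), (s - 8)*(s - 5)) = s - 5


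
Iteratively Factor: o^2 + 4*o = (o)*(o + 4)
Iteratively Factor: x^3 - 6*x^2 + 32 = (x - 4)*(x^2 - 2*x - 8) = (x - 4)^2*(x + 2)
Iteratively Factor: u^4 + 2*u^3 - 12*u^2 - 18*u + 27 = (u - 1)*(u^3 + 3*u^2 - 9*u - 27) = (u - 1)*(u + 3)*(u^2 - 9) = (u - 1)*(u + 3)^2*(u - 3)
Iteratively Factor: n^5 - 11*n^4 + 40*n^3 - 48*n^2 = (n - 3)*(n^4 - 8*n^3 + 16*n^2) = (n - 4)*(n - 3)*(n^3 - 4*n^2) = n*(n - 4)*(n - 3)*(n^2 - 4*n) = n*(n - 4)^2*(n - 3)*(n)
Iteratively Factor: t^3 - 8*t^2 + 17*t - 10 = (t - 2)*(t^2 - 6*t + 5) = (t - 5)*(t - 2)*(t - 1)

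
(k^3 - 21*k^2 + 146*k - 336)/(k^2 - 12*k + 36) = (k^2 - 15*k + 56)/(k - 6)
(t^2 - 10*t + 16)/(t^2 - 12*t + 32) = (t - 2)/(t - 4)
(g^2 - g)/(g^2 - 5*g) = (g - 1)/(g - 5)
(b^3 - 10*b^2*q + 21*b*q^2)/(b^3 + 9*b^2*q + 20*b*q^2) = (b^2 - 10*b*q + 21*q^2)/(b^2 + 9*b*q + 20*q^2)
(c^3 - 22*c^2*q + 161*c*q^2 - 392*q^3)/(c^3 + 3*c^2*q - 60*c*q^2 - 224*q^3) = (c^2 - 14*c*q + 49*q^2)/(c^2 + 11*c*q + 28*q^2)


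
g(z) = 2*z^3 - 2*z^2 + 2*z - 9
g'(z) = 6*z^2 - 4*z + 2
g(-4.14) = -193.48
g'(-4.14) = 121.40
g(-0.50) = -10.75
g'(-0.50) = 5.50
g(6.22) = 407.35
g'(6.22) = 209.25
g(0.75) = -7.78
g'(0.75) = 2.38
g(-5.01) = -320.72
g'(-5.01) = 172.64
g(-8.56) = -1427.11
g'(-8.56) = 475.88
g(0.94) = -7.23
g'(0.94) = 3.54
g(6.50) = 468.75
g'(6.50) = 229.50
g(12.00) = 3183.00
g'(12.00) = 818.00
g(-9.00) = -1647.00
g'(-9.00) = 524.00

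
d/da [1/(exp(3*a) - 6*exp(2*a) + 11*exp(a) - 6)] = (-3*exp(2*a) + 12*exp(a) - 11)*exp(a)/(exp(3*a) - 6*exp(2*a) + 11*exp(a) - 6)^2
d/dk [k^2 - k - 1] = 2*k - 1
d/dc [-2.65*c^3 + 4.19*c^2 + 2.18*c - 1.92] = -7.95*c^2 + 8.38*c + 2.18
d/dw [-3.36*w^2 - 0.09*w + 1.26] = -6.72*w - 0.09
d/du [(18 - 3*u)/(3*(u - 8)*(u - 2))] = (u^2 - 12*u + 44)/(u^4 - 20*u^3 + 132*u^2 - 320*u + 256)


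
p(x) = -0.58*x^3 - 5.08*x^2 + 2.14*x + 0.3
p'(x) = -1.74*x^2 - 10.16*x + 2.14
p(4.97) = -185.75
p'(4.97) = -91.33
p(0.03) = 0.36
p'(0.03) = 1.83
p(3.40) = -73.95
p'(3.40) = -52.52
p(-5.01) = -64.99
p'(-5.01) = 9.37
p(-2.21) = -22.98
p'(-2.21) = 16.10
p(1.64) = -12.41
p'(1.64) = -19.20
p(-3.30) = -41.24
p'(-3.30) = 16.72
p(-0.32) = -0.89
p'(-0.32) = 5.21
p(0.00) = 0.30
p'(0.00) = 2.14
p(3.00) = -54.66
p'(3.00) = -44.00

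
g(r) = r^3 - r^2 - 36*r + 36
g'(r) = 3*r^2 - 2*r - 36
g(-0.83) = 64.62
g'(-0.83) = -32.27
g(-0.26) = 45.27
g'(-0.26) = -35.28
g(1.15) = -5.20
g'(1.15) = -34.33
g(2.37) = -41.62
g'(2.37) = -23.89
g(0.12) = 31.67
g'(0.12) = -36.20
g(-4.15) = 96.70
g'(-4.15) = 23.97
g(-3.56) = 106.37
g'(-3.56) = 9.14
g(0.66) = 12.09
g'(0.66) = -36.01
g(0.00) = 36.00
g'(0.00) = -36.00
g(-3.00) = 108.00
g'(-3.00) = -3.00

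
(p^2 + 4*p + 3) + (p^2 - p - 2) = 2*p^2 + 3*p + 1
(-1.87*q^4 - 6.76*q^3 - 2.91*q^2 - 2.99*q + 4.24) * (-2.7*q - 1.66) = 5.049*q^5 + 21.3562*q^4 + 19.0786*q^3 + 12.9036*q^2 - 6.4846*q - 7.0384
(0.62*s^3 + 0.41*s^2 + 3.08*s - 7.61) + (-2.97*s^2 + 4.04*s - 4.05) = 0.62*s^3 - 2.56*s^2 + 7.12*s - 11.66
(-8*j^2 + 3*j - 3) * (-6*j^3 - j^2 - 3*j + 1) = 48*j^5 - 10*j^4 + 39*j^3 - 14*j^2 + 12*j - 3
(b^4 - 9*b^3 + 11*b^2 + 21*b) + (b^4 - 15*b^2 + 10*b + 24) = 2*b^4 - 9*b^3 - 4*b^2 + 31*b + 24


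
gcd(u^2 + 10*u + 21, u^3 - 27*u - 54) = u + 3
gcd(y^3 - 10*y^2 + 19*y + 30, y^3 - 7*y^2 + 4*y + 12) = y^2 - 5*y - 6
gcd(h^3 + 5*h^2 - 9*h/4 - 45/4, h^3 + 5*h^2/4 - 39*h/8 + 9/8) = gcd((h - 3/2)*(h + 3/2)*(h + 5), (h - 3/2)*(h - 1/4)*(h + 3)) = h - 3/2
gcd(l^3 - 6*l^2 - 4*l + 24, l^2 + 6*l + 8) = l + 2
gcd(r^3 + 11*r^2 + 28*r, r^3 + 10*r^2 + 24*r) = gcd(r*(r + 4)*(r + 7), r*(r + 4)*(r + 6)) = r^2 + 4*r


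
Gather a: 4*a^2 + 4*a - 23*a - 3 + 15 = 4*a^2 - 19*a + 12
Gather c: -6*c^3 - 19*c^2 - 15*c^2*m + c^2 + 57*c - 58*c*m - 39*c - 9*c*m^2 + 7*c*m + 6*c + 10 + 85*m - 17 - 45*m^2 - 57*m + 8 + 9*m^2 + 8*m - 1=-6*c^3 + c^2*(-15*m - 18) + c*(-9*m^2 - 51*m + 24) - 36*m^2 + 36*m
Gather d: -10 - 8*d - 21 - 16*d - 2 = -24*d - 33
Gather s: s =s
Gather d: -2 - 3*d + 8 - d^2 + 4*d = -d^2 + d + 6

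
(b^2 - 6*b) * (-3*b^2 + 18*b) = -3*b^4 + 36*b^3 - 108*b^2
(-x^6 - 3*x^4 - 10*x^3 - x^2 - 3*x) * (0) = 0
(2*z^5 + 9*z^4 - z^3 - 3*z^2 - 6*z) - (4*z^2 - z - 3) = 2*z^5 + 9*z^4 - z^3 - 7*z^2 - 5*z + 3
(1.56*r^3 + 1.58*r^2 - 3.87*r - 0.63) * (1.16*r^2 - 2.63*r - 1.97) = 1.8096*r^5 - 2.27*r^4 - 11.7178*r^3 + 6.3347*r^2 + 9.2808*r + 1.2411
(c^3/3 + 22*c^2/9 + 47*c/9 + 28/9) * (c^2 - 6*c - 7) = c^5/3 + 4*c^4/9 - 106*c^3/9 - 136*c^2/3 - 497*c/9 - 196/9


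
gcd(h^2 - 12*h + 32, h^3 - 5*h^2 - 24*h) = h - 8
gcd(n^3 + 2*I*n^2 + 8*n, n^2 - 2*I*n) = n^2 - 2*I*n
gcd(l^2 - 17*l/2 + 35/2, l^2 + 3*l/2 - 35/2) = l - 7/2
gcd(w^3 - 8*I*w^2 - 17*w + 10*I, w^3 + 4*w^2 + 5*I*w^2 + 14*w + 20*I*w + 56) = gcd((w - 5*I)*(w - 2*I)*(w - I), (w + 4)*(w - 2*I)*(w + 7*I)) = w - 2*I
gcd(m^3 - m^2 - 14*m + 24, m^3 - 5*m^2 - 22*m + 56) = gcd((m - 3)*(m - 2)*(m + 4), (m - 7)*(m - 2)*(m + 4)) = m^2 + 2*m - 8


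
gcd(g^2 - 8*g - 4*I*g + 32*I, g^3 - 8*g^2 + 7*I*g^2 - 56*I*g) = g - 8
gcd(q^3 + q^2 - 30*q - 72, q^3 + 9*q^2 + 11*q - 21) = q + 3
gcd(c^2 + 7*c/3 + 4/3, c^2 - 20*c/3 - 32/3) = c + 4/3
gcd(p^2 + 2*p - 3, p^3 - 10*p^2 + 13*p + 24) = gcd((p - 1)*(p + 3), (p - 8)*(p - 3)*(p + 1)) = 1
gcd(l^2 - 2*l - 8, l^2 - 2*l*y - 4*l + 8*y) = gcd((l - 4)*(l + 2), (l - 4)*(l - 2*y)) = l - 4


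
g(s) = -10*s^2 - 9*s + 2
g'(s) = -20*s - 9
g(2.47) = -81.24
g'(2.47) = -58.40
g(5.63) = -365.64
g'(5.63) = -121.60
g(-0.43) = 4.02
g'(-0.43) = -0.40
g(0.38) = -2.86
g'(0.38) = -16.60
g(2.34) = -73.82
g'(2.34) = -55.80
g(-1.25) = -2.38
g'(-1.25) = 16.00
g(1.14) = -21.26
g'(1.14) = -31.80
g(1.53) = -35.18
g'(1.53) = -39.60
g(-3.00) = -61.00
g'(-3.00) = 51.00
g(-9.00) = -727.00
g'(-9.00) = 171.00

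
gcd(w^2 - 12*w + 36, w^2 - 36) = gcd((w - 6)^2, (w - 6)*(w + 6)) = w - 6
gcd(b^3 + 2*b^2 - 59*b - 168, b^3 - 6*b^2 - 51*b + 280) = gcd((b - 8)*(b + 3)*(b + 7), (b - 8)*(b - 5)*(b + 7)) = b^2 - b - 56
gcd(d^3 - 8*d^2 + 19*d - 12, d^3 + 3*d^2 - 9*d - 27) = d - 3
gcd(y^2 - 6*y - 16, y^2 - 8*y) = y - 8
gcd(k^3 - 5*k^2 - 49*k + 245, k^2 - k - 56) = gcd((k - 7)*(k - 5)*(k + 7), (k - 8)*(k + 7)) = k + 7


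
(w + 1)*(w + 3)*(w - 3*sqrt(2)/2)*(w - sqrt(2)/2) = w^4 - 2*sqrt(2)*w^3 + 4*w^3 - 8*sqrt(2)*w^2 + 9*w^2/2 - 6*sqrt(2)*w + 6*w + 9/2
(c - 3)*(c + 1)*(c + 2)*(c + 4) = c^4 + 4*c^3 - 7*c^2 - 34*c - 24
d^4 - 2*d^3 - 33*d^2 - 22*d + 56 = (d - 7)*(d - 1)*(d + 2)*(d + 4)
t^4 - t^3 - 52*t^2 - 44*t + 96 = (t - 8)*(t - 1)*(t + 2)*(t + 6)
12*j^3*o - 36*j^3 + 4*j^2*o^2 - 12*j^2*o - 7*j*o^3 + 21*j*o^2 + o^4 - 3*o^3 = (-6*j + o)*(-2*j + o)*(j + o)*(o - 3)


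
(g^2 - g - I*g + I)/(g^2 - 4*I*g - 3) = (g - 1)/(g - 3*I)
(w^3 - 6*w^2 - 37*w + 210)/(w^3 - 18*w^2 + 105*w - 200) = (w^2 - w - 42)/(w^2 - 13*w + 40)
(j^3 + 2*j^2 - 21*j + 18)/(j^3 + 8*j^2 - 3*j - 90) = (j - 1)/(j + 5)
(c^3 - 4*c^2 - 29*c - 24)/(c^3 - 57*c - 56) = (c + 3)/(c + 7)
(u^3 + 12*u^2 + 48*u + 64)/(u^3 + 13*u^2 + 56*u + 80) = (u + 4)/(u + 5)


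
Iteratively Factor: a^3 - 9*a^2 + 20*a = (a)*(a^2 - 9*a + 20) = a*(a - 5)*(a - 4)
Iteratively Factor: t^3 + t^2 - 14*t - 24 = (t + 3)*(t^2 - 2*t - 8) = (t + 2)*(t + 3)*(t - 4)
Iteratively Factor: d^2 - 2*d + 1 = (d - 1)*(d - 1)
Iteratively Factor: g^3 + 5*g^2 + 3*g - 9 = (g - 1)*(g^2 + 6*g + 9) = (g - 1)*(g + 3)*(g + 3)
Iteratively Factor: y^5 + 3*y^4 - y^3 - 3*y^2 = (y - 1)*(y^4 + 4*y^3 + 3*y^2) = (y - 1)*(y + 3)*(y^3 + y^2) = (y - 1)*(y + 1)*(y + 3)*(y^2) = y*(y - 1)*(y + 1)*(y + 3)*(y)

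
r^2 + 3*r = r*(r + 3)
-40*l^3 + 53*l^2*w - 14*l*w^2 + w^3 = (-8*l + w)*(-5*l + w)*(-l + w)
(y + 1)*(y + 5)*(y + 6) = y^3 + 12*y^2 + 41*y + 30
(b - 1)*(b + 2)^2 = b^3 + 3*b^2 - 4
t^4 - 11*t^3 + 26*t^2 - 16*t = t*(t - 8)*(t - 2)*(t - 1)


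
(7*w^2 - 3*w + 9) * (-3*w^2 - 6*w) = -21*w^4 - 33*w^3 - 9*w^2 - 54*w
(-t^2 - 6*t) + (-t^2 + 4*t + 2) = -2*t^2 - 2*t + 2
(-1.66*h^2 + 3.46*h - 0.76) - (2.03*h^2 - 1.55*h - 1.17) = -3.69*h^2 + 5.01*h + 0.41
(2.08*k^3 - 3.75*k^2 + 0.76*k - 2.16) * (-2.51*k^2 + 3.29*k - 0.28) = -5.2208*k^5 + 16.2557*k^4 - 14.8275*k^3 + 8.972*k^2 - 7.3192*k + 0.6048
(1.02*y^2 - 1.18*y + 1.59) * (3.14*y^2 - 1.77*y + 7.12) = 3.2028*y^4 - 5.5106*y^3 + 14.3436*y^2 - 11.2159*y + 11.3208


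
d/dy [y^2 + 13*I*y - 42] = 2*y + 13*I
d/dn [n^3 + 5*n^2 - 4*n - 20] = 3*n^2 + 10*n - 4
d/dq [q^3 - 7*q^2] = q*(3*q - 14)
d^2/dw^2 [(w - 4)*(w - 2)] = 2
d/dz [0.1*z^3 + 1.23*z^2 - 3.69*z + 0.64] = 0.3*z^2 + 2.46*z - 3.69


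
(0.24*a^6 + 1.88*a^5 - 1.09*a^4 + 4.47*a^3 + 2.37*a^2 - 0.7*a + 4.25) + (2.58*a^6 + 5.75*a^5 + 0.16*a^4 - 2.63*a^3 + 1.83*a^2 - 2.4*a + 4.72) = 2.82*a^6 + 7.63*a^5 - 0.93*a^4 + 1.84*a^3 + 4.2*a^2 - 3.1*a + 8.97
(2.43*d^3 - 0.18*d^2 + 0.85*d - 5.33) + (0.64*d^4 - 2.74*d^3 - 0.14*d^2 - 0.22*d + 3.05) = 0.64*d^4 - 0.31*d^3 - 0.32*d^2 + 0.63*d - 2.28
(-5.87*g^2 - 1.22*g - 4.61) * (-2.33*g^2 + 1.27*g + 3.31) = 13.6771*g^4 - 4.6123*g^3 - 10.2378*g^2 - 9.8929*g - 15.2591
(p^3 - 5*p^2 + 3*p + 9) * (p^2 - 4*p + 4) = p^5 - 9*p^4 + 27*p^3 - 23*p^2 - 24*p + 36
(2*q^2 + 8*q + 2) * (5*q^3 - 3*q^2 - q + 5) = 10*q^5 + 34*q^4 - 16*q^3 - 4*q^2 + 38*q + 10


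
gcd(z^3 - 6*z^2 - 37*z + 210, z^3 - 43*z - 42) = z^2 - z - 42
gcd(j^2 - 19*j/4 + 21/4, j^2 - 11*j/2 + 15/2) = j - 3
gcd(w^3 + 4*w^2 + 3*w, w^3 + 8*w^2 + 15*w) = w^2 + 3*w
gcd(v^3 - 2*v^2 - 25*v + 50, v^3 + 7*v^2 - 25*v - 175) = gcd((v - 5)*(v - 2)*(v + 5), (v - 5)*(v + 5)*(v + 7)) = v^2 - 25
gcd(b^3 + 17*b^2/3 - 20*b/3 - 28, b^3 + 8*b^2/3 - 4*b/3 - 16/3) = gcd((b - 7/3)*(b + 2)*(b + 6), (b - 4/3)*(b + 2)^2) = b + 2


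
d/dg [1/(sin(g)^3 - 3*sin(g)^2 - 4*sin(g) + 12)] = (-3*sin(g)^2 + 6*sin(g) + 4)*cos(g)/(sin(g)^3 - 3*sin(g)^2 - 4*sin(g) + 12)^2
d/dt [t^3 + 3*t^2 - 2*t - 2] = 3*t^2 + 6*t - 2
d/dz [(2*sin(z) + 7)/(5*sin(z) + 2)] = -31*cos(z)/(5*sin(z) + 2)^2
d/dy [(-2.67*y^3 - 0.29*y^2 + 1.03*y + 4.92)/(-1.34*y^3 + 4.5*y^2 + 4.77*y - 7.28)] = (-1.77635683940025e-15*y^5 - 12.4036*y^4 - 22.7114*y^3 + 72.0729*y^2 - 40.0576*y - 30.9668)/(1.7956*y^6 - 12.06*y^5 + 7.4664*y^4 + 62.4404*y^3 - 42.7671*y^2 - 69.4512*y + 52.9984)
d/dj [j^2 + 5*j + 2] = 2*j + 5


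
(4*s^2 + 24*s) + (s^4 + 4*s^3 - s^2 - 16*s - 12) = s^4 + 4*s^3 + 3*s^2 + 8*s - 12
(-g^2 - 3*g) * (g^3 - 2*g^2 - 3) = -g^5 - g^4 + 6*g^3 + 3*g^2 + 9*g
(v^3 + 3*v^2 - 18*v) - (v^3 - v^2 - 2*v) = 4*v^2 - 16*v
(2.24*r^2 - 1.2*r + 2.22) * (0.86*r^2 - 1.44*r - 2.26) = 1.9264*r^4 - 4.2576*r^3 - 1.4252*r^2 - 0.4848*r - 5.0172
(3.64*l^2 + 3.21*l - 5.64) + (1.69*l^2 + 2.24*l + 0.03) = 5.33*l^2 + 5.45*l - 5.61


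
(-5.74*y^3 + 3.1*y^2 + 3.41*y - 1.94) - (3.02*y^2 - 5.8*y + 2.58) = -5.74*y^3 + 0.0800000000000001*y^2 + 9.21*y - 4.52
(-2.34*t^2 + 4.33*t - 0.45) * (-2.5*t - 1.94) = 5.85*t^3 - 6.2854*t^2 - 7.2752*t + 0.873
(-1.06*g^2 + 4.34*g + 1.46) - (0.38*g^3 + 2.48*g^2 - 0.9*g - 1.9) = -0.38*g^3 - 3.54*g^2 + 5.24*g + 3.36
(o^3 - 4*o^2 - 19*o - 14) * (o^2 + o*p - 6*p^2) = o^5 + o^4*p - 4*o^4 - 6*o^3*p^2 - 4*o^3*p - 19*o^3 + 24*o^2*p^2 - 19*o^2*p - 14*o^2 + 114*o*p^2 - 14*o*p + 84*p^2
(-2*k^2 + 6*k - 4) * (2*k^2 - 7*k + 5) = -4*k^4 + 26*k^3 - 60*k^2 + 58*k - 20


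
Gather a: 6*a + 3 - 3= 6*a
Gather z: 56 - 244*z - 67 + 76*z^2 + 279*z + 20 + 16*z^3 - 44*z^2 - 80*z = 16*z^3 + 32*z^2 - 45*z + 9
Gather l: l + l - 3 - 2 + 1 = 2*l - 4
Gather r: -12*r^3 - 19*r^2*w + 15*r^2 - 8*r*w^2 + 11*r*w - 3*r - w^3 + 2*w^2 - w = -12*r^3 + r^2*(15 - 19*w) + r*(-8*w^2 + 11*w - 3) - w^3 + 2*w^2 - w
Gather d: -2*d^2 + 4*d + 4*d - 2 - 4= -2*d^2 + 8*d - 6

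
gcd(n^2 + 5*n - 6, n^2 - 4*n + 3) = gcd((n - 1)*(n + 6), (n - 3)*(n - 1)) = n - 1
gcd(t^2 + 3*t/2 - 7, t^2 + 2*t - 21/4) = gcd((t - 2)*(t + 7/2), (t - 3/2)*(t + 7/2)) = t + 7/2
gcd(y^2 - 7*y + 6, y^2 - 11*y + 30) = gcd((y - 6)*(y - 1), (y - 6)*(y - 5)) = y - 6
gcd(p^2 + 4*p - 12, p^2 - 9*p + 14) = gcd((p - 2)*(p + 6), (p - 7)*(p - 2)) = p - 2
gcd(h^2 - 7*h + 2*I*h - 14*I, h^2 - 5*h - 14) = h - 7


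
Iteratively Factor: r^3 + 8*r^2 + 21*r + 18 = (r + 3)*(r^2 + 5*r + 6) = (r + 3)^2*(r + 2)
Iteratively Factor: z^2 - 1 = (z + 1)*(z - 1)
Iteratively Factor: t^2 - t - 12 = (t + 3)*(t - 4)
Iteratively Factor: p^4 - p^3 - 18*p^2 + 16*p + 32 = (p + 4)*(p^3 - 5*p^2 + 2*p + 8) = (p - 2)*(p + 4)*(p^2 - 3*p - 4) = (p - 2)*(p + 1)*(p + 4)*(p - 4)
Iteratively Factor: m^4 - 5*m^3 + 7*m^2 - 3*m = (m)*(m^3 - 5*m^2 + 7*m - 3) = m*(m - 1)*(m^2 - 4*m + 3) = m*(m - 3)*(m - 1)*(m - 1)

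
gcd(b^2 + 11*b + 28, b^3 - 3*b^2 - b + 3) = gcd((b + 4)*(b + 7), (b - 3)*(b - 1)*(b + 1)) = 1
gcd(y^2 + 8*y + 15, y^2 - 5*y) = 1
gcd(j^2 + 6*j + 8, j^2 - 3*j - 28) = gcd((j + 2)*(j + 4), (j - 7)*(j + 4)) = j + 4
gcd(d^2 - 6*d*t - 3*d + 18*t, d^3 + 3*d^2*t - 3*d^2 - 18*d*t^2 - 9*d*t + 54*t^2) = d - 3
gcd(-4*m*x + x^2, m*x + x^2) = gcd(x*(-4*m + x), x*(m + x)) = x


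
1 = 1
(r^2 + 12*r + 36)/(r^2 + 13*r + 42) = (r + 6)/(r + 7)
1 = 1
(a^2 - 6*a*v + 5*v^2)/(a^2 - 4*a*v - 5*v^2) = (a - v)/(a + v)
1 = 1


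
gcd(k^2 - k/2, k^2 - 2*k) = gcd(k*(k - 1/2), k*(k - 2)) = k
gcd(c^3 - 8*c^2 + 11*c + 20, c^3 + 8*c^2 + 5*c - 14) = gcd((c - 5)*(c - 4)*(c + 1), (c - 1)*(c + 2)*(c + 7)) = 1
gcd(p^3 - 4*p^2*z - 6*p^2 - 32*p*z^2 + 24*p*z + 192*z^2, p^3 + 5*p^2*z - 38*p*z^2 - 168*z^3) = p + 4*z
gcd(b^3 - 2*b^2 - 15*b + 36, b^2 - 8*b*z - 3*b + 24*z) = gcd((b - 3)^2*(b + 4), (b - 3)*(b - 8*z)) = b - 3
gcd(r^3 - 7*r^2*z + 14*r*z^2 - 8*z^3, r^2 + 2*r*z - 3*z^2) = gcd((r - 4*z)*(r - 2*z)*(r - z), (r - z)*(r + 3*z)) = -r + z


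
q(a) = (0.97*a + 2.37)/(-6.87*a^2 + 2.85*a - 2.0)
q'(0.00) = -2.17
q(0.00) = -1.18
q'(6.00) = 0.01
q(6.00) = -0.04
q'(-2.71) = -0.01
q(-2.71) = 0.00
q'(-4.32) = -0.00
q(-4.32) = 0.01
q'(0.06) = -1.95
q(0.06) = -1.31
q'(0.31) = 0.65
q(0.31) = -1.50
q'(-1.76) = -0.06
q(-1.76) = -0.02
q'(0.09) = -1.76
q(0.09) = -1.37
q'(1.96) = 0.16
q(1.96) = -0.19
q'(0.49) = 1.75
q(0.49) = -1.26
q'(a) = (0.97*a + 2.37)*(13.74*a - 2.85)/(-6.87*a^2 + 2.85*a - 2.0)^2 + 0.97/(-6.87*a^2 + 2.85*a - 2.0)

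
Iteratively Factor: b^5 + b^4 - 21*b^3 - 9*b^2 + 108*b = (b)*(b^4 + b^3 - 21*b^2 - 9*b + 108) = b*(b - 3)*(b^3 + 4*b^2 - 9*b - 36) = b*(b - 3)*(b + 3)*(b^2 + b - 12) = b*(b - 3)*(b + 3)*(b + 4)*(b - 3)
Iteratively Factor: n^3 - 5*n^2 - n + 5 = (n - 1)*(n^2 - 4*n - 5) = (n - 5)*(n - 1)*(n + 1)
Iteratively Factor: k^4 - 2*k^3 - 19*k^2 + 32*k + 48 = (k - 4)*(k^3 + 2*k^2 - 11*k - 12) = (k - 4)*(k + 1)*(k^2 + k - 12) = (k - 4)*(k - 3)*(k + 1)*(k + 4)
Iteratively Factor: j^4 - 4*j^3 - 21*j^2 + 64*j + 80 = (j - 4)*(j^3 - 21*j - 20) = (j - 5)*(j - 4)*(j^2 + 5*j + 4) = (j - 5)*(j - 4)*(j + 1)*(j + 4)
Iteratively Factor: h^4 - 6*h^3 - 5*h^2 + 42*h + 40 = (h - 4)*(h^3 - 2*h^2 - 13*h - 10) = (h - 4)*(h + 2)*(h^2 - 4*h - 5) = (h - 4)*(h + 1)*(h + 2)*(h - 5)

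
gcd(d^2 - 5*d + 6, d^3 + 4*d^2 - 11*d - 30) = d - 3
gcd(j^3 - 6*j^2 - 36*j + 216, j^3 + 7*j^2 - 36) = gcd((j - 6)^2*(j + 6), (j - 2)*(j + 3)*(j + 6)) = j + 6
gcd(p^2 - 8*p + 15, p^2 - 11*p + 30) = p - 5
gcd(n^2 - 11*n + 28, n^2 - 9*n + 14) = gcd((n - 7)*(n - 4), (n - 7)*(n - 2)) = n - 7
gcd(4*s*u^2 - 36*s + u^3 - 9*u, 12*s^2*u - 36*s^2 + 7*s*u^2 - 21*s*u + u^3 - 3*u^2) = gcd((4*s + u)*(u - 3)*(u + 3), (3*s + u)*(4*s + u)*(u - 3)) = 4*s*u - 12*s + u^2 - 3*u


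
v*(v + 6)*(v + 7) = v^3 + 13*v^2 + 42*v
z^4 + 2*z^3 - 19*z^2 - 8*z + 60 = (z - 3)*(z - 2)*(z + 2)*(z + 5)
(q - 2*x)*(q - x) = q^2 - 3*q*x + 2*x^2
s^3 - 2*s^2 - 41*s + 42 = (s - 7)*(s - 1)*(s + 6)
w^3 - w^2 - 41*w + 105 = (w - 5)*(w - 3)*(w + 7)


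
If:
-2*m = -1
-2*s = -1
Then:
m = 1/2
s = 1/2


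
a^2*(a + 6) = a^3 + 6*a^2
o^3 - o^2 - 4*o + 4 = (o - 2)*(o - 1)*(o + 2)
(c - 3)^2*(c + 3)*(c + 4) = c^4 + c^3 - 21*c^2 - 9*c + 108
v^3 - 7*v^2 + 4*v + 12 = (v - 6)*(v - 2)*(v + 1)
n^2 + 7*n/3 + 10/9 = (n + 2/3)*(n + 5/3)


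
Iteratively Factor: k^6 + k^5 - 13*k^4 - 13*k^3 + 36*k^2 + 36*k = (k - 2)*(k^5 + 3*k^4 - 7*k^3 - 27*k^2 - 18*k) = (k - 3)*(k - 2)*(k^4 + 6*k^3 + 11*k^2 + 6*k) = (k - 3)*(k - 2)*(k + 2)*(k^3 + 4*k^2 + 3*k) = (k - 3)*(k - 2)*(k + 1)*(k + 2)*(k^2 + 3*k) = (k - 3)*(k - 2)*(k + 1)*(k + 2)*(k + 3)*(k)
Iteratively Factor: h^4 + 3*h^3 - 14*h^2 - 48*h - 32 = (h - 4)*(h^3 + 7*h^2 + 14*h + 8) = (h - 4)*(h + 1)*(h^2 + 6*h + 8) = (h - 4)*(h + 1)*(h + 4)*(h + 2)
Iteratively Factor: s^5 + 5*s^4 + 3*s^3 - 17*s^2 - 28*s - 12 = (s + 3)*(s^4 + 2*s^3 - 3*s^2 - 8*s - 4) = (s + 1)*(s + 3)*(s^3 + s^2 - 4*s - 4) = (s - 2)*(s + 1)*(s + 3)*(s^2 + 3*s + 2) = (s - 2)*(s + 1)*(s + 2)*(s + 3)*(s + 1)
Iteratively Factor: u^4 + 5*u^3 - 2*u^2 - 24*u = (u - 2)*(u^3 + 7*u^2 + 12*u) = u*(u - 2)*(u^2 + 7*u + 12) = u*(u - 2)*(u + 4)*(u + 3)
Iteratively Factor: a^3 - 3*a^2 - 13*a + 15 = (a - 5)*(a^2 + 2*a - 3) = (a - 5)*(a - 1)*(a + 3)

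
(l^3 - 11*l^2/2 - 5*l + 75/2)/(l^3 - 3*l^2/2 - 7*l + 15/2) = (l - 5)/(l - 1)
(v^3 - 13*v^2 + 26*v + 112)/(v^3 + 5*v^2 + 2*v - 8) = (v^2 - 15*v + 56)/(v^2 + 3*v - 4)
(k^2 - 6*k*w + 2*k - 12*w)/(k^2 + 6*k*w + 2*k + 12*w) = (k - 6*w)/(k + 6*w)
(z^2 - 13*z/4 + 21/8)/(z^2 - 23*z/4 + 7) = (z - 3/2)/(z - 4)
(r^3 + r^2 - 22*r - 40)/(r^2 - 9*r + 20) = (r^2 + 6*r + 8)/(r - 4)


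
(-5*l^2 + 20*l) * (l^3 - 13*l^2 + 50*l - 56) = -5*l^5 + 85*l^4 - 510*l^3 + 1280*l^2 - 1120*l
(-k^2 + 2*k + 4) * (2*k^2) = -2*k^4 + 4*k^3 + 8*k^2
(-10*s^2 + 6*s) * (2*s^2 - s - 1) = -20*s^4 + 22*s^3 + 4*s^2 - 6*s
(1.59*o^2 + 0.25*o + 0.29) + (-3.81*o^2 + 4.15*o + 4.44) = -2.22*o^2 + 4.4*o + 4.73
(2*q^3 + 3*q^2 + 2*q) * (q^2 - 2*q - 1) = 2*q^5 - q^4 - 6*q^3 - 7*q^2 - 2*q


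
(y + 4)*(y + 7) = y^2 + 11*y + 28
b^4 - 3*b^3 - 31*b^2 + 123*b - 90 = (b - 5)*(b - 3)*(b - 1)*(b + 6)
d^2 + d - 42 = (d - 6)*(d + 7)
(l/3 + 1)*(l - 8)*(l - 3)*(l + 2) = l^4/3 - 2*l^3 - 25*l^2/3 + 18*l + 48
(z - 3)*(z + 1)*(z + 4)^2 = z^4 + 6*z^3 - 3*z^2 - 56*z - 48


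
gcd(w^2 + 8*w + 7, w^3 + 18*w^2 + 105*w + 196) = w + 7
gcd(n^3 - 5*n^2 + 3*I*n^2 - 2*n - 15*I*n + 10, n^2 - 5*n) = n - 5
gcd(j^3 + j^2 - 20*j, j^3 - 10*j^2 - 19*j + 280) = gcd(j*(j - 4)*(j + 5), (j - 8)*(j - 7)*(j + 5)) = j + 5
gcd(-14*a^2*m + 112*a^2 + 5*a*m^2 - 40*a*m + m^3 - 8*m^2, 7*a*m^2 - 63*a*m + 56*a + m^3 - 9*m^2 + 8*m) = 7*a*m - 56*a + m^2 - 8*m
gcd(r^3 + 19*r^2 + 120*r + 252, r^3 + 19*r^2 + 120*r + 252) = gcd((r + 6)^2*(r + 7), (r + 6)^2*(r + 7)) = r^3 + 19*r^2 + 120*r + 252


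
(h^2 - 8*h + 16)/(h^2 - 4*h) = (h - 4)/h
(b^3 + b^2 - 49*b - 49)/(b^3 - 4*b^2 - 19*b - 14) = (b + 7)/(b + 2)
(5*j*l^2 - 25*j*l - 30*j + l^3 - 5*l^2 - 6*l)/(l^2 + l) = 5*j - 30*j/l + l - 6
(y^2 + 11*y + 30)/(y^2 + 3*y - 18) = (y + 5)/(y - 3)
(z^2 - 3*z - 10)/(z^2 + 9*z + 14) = (z - 5)/(z + 7)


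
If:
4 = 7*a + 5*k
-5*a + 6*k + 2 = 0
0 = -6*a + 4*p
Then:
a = 34/67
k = 6/67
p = 51/67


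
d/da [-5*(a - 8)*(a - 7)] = 75 - 10*a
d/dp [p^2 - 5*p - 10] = 2*p - 5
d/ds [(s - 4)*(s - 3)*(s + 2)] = 3*s^2 - 10*s - 2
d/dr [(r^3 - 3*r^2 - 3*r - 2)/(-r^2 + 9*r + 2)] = (-r^4 + 18*r^3 - 24*r^2 - 16*r + 12)/(r^4 - 18*r^3 + 77*r^2 + 36*r + 4)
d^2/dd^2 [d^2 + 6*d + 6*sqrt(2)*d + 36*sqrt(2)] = 2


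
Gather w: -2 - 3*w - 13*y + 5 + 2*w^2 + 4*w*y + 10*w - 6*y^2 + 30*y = 2*w^2 + w*(4*y + 7) - 6*y^2 + 17*y + 3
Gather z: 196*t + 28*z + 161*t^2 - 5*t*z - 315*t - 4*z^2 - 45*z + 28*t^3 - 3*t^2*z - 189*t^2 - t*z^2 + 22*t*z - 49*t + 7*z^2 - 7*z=28*t^3 - 28*t^2 - 168*t + z^2*(3 - t) + z*(-3*t^2 + 17*t - 24)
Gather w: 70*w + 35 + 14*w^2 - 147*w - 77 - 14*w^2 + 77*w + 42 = 0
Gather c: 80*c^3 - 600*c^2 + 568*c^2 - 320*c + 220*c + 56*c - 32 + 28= 80*c^3 - 32*c^2 - 44*c - 4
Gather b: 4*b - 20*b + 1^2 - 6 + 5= -16*b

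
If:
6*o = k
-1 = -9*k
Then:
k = 1/9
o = 1/54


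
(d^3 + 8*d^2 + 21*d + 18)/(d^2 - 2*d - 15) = (d^2 + 5*d + 6)/(d - 5)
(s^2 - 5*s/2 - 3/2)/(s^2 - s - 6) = (s + 1/2)/(s + 2)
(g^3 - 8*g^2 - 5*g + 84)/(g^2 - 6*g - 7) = (g^2 - g - 12)/(g + 1)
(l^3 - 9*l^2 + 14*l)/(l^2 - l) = (l^2 - 9*l + 14)/(l - 1)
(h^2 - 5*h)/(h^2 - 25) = h/(h + 5)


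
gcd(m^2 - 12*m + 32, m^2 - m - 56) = m - 8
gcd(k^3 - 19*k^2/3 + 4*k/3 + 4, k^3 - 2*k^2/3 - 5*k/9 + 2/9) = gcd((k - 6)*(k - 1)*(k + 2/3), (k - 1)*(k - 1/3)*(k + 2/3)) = k^2 - k/3 - 2/3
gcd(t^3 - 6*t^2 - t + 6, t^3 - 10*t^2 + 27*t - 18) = t^2 - 7*t + 6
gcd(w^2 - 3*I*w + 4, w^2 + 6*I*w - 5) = w + I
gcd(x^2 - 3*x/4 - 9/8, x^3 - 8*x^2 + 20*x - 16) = 1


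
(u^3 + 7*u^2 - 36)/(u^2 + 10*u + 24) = (u^2 + u - 6)/(u + 4)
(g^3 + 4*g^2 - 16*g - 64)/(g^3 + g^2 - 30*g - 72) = (g^2 - 16)/(g^2 - 3*g - 18)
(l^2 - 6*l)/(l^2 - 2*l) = (l - 6)/(l - 2)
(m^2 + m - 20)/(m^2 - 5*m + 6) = (m^2 + m - 20)/(m^2 - 5*m + 6)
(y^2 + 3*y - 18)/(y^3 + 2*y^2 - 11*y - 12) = (y + 6)/(y^2 + 5*y + 4)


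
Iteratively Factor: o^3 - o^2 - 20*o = (o - 5)*(o^2 + 4*o) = o*(o - 5)*(o + 4)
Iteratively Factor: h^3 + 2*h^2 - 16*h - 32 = (h + 4)*(h^2 - 2*h - 8) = (h + 2)*(h + 4)*(h - 4)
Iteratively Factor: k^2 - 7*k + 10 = (k - 2)*(k - 5)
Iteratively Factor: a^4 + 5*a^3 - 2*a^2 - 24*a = (a + 4)*(a^3 + a^2 - 6*a) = (a - 2)*(a + 4)*(a^2 + 3*a) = (a - 2)*(a + 3)*(a + 4)*(a)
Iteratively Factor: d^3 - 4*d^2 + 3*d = (d)*(d^2 - 4*d + 3) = d*(d - 1)*(d - 3)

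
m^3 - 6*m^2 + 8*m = m*(m - 4)*(m - 2)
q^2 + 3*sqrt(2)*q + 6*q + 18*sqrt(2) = (q + 6)*(q + 3*sqrt(2))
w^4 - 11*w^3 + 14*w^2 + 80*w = w*(w - 8)*(w - 5)*(w + 2)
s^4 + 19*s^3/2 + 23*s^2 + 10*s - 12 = (s - 1/2)*(s + 2)^2*(s + 6)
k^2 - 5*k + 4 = (k - 4)*(k - 1)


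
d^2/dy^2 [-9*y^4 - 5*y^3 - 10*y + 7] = 6*y*(-18*y - 5)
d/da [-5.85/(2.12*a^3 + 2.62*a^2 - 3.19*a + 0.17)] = (37.206*a^2 + 30.654*a - 18.6615)/(2.12*a^3 + 2.62*a^2 - 3.19*a + 0.17)^2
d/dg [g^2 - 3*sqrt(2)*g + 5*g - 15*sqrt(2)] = 2*g - 3*sqrt(2) + 5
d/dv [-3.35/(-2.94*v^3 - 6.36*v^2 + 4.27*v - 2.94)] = (-29.547*v^2 - 42.612*v + 14.3045)/(2.94*v^3 + 6.36*v^2 - 4.27*v + 2.94)^2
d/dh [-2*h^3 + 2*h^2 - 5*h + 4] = -6*h^2 + 4*h - 5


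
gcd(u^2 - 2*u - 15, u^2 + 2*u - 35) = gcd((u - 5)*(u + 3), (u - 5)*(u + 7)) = u - 5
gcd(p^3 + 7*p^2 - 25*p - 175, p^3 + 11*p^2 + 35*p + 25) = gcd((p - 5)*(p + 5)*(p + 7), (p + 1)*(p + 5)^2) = p + 5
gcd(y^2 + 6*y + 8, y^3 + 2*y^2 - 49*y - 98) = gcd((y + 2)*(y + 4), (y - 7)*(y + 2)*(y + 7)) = y + 2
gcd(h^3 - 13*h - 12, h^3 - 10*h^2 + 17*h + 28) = h^2 - 3*h - 4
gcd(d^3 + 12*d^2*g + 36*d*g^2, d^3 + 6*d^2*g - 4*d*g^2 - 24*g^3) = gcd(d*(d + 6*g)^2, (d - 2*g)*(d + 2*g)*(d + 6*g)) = d + 6*g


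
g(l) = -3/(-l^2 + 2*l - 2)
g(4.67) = 0.21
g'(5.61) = -0.06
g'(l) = -3*(2*l - 2)/(-l^2 + 2*l - 2)^2 = 6*(1 - l)/(l^2 - 2*l + 2)^2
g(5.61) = 0.13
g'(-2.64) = 0.11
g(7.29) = 0.07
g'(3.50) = -0.29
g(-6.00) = 0.06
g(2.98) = 0.61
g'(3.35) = -0.33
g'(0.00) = 1.50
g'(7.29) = -0.02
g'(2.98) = -0.49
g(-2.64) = 0.21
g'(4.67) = -0.11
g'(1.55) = -1.95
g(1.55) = 2.30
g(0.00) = 1.50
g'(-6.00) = 0.02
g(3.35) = 0.46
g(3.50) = 0.41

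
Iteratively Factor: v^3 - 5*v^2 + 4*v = (v - 4)*(v^2 - v) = v*(v - 4)*(v - 1)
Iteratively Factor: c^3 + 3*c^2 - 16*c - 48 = (c - 4)*(c^2 + 7*c + 12) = (c - 4)*(c + 3)*(c + 4)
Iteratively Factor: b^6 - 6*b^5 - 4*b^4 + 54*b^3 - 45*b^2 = (b)*(b^5 - 6*b^4 - 4*b^3 + 54*b^2 - 45*b) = b*(b - 1)*(b^4 - 5*b^3 - 9*b^2 + 45*b) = b*(b - 5)*(b - 1)*(b^3 - 9*b) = b*(b - 5)*(b - 1)*(b + 3)*(b^2 - 3*b) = b^2*(b - 5)*(b - 1)*(b + 3)*(b - 3)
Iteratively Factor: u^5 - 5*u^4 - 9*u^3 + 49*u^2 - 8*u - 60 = (u + 3)*(u^4 - 8*u^3 + 15*u^2 + 4*u - 20) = (u - 2)*(u + 3)*(u^3 - 6*u^2 + 3*u + 10) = (u - 2)*(u + 1)*(u + 3)*(u^2 - 7*u + 10) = (u - 2)^2*(u + 1)*(u + 3)*(u - 5)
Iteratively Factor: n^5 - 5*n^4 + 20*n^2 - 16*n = (n - 4)*(n^4 - n^3 - 4*n^2 + 4*n) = (n - 4)*(n + 2)*(n^3 - 3*n^2 + 2*n) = (n - 4)*(n - 1)*(n + 2)*(n^2 - 2*n) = n*(n - 4)*(n - 1)*(n + 2)*(n - 2)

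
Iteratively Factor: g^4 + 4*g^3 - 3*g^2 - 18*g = (g + 3)*(g^3 + g^2 - 6*g) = g*(g + 3)*(g^2 + g - 6) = g*(g - 2)*(g + 3)*(g + 3)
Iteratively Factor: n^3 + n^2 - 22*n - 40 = (n - 5)*(n^2 + 6*n + 8) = (n - 5)*(n + 4)*(n + 2)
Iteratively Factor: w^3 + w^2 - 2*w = (w - 1)*(w^2 + 2*w) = (w - 1)*(w + 2)*(w)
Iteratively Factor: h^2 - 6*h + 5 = (h - 1)*(h - 5)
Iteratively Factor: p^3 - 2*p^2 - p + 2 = (p - 1)*(p^2 - p - 2) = (p - 1)*(p + 1)*(p - 2)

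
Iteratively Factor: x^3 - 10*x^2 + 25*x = (x)*(x^2 - 10*x + 25) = x*(x - 5)*(x - 5)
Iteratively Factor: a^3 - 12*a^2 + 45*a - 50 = (a - 2)*(a^2 - 10*a + 25) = (a - 5)*(a - 2)*(a - 5)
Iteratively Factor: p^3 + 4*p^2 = (p)*(p^2 + 4*p) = p^2*(p + 4)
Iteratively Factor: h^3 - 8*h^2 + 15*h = (h - 3)*(h^2 - 5*h) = (h - 5)*(h - 3)*(h)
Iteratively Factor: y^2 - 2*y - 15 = (y + 3)*(y - 5)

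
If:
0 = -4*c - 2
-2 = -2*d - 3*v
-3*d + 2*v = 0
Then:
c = -1/2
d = 4/13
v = 6/13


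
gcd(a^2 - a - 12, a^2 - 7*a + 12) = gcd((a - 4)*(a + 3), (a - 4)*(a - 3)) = a - 4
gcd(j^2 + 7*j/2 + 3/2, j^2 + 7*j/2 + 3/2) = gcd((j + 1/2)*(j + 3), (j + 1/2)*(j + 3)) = j^2 + 7*j/2 + 3/2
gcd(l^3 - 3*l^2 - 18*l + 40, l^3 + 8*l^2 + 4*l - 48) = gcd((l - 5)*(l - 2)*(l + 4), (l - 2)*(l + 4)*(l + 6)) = l^2 + 2*l - 8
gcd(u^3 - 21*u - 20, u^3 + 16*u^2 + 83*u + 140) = u + 4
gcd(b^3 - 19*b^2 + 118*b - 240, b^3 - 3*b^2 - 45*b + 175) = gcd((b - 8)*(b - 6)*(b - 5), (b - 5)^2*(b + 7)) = b - 5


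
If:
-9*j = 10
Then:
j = -10/9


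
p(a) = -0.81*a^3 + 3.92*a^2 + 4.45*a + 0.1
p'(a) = -2.43*a^2 + 7.84*a + 4.45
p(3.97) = 28.87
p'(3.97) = -2.72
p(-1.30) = 2.72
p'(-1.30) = -9.85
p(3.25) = 28.16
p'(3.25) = 4.26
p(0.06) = 0.38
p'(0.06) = 4.91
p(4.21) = 27.87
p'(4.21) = -5.61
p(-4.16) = 107.74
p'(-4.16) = -70.22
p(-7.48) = 525.13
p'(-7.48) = -190.15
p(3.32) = 28.44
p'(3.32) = 3.69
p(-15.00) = 3549.10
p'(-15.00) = -659.90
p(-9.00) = 868.06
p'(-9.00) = -262.94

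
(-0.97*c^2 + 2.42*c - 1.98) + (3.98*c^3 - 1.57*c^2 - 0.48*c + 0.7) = 3.98*c^3 - 2.54*c^2 + 1.94*c - 1.28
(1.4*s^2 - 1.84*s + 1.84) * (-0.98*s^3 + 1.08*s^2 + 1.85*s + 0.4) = -1.372*s^5 + 3.3152*s^4 - 1.2004*s^3 - 0.8568*s^2 + 2.668*s + 0.736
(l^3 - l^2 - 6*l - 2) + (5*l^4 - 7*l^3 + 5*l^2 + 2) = 5*l^4 - 6*l^3 + 4*l^2 - 6*l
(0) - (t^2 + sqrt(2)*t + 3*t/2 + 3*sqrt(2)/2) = -t^2 - 3*t/2 - sqrt(2)*t - 3*sqrt(2)/2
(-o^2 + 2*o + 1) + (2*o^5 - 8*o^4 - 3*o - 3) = 2*o^5 - 8*o^4 - o^2 - o - 2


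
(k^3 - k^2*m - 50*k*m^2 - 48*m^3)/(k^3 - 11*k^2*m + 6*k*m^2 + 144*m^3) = (k^2 + 7*k*m + 6*m^2)/(k^2 - 3*k*m - 18*m^2)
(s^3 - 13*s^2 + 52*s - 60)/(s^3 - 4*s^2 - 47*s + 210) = (s - 2)/(s + 7)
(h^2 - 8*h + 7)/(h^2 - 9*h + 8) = (h - 7)/(h - 8)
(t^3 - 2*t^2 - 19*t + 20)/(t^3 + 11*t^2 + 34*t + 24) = (t^2 - 6*t + 5)/(t^2 + 7*t + 6)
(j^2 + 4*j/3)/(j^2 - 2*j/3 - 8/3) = j/(j - 2)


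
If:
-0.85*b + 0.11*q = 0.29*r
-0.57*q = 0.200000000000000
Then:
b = -0.341176470588235*r - 0.0454076367389061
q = -0.35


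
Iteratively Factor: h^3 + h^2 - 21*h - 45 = (h + 3)*(h^2 - 2*h - 15) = (h + 3)^2*(h - 5)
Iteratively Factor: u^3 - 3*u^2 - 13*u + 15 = (u - 1)*(u^2 - 2*u - 15) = (u - 1)*(u + 3)*(u - 5)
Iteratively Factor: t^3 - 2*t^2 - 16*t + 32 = (t - 4)*(t^2 + 2*t - 8) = (t - 4)*(t + 4)*(t - 2)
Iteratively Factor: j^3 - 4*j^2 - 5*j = (j + 1)*(j^2 - 5*j) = j*(j + 1)*(j - 5)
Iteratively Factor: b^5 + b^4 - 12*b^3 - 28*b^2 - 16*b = (b + 2)*(b^4 - b^3 - 10*b^2 - 8*b) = (b + 1)*(b + 2)*(b^3 - 2*b^2 - 8*b) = (b - 4)*(b + 1)*(b + 2)*(b^2 + 2*b) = (b - 4)*(b + 1)*(b + 2)^2*(b)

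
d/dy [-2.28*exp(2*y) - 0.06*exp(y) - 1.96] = (-4.56*exp(y) - 0.06)*exp(y)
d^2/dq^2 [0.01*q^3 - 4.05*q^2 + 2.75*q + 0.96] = 0.06*q - 8.1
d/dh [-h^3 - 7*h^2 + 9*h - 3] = -3*h^2 - 14*h + 9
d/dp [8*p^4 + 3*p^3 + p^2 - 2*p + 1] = 32*p^3 + 9*p^2 + 2*p - 2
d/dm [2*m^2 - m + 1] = 4*m - 1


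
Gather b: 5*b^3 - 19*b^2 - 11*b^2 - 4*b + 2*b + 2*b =5*b^3 - 30*b^2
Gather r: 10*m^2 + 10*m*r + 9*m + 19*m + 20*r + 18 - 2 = 10*m^2 + 28*m + r*(10*m + 20) + 16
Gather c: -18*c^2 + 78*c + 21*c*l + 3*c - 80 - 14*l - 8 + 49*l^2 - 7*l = -18*c^2 + c*(21*l + 81) + 49*l^2 - 21*l - 88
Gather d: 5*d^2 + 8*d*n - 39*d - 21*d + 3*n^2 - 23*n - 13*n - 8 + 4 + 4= 5*d^2 + d*(8*n - 60) + 3*n^2 - 36*n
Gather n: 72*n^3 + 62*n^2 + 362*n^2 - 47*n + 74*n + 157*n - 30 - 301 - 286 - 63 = 72*n^3 + 424*n^2 + 184*n - 680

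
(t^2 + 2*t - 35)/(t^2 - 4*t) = (t^2 + 2*t - 35)/(t*(t - 4))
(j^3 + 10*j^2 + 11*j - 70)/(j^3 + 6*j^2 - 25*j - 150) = (j^2 + 5*j - 14)/(j^2 + j - 30)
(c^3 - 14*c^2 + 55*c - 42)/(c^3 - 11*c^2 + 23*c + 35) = (c^2 - 7*c + 6)/(c^2 - 4*c - 5)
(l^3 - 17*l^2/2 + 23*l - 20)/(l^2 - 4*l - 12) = (-l^3 + 17*l^2/2 - 23*l + 20)/(-l^2 + 4*l + 12)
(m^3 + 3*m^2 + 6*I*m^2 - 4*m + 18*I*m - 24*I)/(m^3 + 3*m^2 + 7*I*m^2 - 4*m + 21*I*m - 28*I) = (m + 6*I)/(m + 7*I)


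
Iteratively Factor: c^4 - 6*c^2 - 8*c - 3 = (c + 1)*(c^3 - c^2 - 5*c - 3) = (c + 1)^2*(c^2 - 2*c - 3) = (c + 1)^3*(c - 3)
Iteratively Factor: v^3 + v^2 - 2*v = (v)*(v^2 + v - 2) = v*(v - 1)*(v + 2)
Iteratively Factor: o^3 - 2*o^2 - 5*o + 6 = (o - 3)*(o^2 + o - 2) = (o - 3)*(o + 2)*(o - 1)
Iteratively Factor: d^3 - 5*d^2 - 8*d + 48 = (d - 4)*(d^2 - d - 12) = (d - 4)*(d + 3)*(d - 4)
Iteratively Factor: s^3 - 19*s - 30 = (s + 3)*(s^2 - 3*s - 10) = (s + 2)*(s + 3)*(s - 5)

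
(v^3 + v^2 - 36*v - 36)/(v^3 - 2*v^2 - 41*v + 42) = (v^2 - 5*v - 6)/(v^2 - 8*v + 7)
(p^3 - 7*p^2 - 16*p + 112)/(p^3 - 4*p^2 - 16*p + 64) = (p - 7)/(p - 4)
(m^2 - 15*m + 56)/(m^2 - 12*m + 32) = (m - 7)/(m - 4)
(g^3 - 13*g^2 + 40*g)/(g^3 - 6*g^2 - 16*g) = (g - 5)/(g + 2)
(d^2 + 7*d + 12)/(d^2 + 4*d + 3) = (d + 4)/(d + 1)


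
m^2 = m^2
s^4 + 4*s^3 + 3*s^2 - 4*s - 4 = (s - 1)*(s + 1)*(s + 2)^2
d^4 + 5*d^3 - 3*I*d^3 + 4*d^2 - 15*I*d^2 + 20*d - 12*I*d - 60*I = (d + 5)*(d - 3*I)*(d - 2*I)*(d + 2*I)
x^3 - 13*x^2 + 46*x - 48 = (x - 8)*(x - 3)*(x - 2)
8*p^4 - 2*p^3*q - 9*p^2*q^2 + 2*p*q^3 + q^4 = (-2*p + q)*(-p + q)*(p + q)*(4*p + q)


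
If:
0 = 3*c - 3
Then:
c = 1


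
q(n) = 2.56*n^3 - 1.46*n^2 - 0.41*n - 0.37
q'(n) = 7.68*n^2 - 2.92*n - 0.41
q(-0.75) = -1.96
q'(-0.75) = 6.10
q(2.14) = 17.16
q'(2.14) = 28.51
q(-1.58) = -13.46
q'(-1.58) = 23.38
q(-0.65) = -1.42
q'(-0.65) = 4.73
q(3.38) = 80.42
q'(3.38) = 77.46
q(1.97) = 12.73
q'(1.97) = 23.64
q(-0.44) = -0.69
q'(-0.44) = 2.36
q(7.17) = 865.25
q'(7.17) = 373.47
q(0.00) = -0.37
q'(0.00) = -0.41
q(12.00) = 4208.15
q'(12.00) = 1070.47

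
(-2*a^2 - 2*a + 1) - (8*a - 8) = -2*a^2 - 10*a + 9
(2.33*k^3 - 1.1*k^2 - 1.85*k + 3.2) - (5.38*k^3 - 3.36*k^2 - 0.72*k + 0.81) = -3.05*k^3 + 2.26*k^2 - 1.13*k + 2.39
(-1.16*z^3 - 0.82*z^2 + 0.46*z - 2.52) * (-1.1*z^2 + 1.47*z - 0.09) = 1.276*z^5 - 0.8032*z^4 - 1.607*z^3 + 3.522*z^2 - 3.7458*z + 0.2268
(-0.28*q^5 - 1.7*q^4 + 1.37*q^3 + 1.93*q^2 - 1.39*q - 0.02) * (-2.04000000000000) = 0.5712*q^5 + 3.468*q^4 - 2.7948*q^3 - 3.9372*q^2 + 2.8356*q + 0.0408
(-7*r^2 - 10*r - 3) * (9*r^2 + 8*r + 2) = -63*r^4 - 146*r^3 - 121*r^2 - 44*r - 6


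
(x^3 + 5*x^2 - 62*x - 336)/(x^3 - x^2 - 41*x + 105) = (x^2 - 2*x - 48)/(x^2 - 8*x + 15)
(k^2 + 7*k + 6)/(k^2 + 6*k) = (k + 1)/k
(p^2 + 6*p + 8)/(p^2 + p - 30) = (p^2 + 6*p + 8)/(p^2 + p - 30)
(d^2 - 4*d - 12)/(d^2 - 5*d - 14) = (d - 6)/(d - 7)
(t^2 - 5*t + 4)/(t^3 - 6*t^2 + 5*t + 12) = (t - 1)/(t^2 - 2*t - 3)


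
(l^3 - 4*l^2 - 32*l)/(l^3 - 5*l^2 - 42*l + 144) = l*(l + 4)/(l^2 + 3*l - 18)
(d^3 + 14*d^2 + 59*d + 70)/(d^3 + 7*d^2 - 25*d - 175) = (d + 2)/(d - 5)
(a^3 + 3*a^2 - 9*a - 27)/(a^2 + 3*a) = a - 9/a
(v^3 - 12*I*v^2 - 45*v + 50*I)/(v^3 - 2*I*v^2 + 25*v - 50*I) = (v - 5*I)/(v + 5*I)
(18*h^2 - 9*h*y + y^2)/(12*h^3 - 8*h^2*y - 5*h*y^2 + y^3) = (-3*h + y)/(-2*h^2 + h*y + y^2)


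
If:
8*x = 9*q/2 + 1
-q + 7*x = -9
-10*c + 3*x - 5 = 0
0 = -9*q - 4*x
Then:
No Solution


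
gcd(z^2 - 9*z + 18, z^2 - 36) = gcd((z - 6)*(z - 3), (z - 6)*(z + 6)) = z - 6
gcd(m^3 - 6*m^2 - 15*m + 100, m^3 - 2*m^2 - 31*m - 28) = m + 4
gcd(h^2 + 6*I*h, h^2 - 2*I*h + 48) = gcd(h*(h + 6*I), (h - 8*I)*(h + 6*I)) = h + 6*I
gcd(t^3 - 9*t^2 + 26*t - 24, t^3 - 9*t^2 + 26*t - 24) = t^3 - 9*t^2 + 26*t - 24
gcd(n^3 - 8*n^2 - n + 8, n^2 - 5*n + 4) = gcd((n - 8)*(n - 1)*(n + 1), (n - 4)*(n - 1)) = n - 1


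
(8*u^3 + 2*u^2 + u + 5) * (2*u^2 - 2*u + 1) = 16*u^5 - 12*u^4 + 6*u^3 + 10*u^2 - 9*u + 5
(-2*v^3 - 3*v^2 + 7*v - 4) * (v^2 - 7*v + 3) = -2*v^5 + 11*v^4 + 22*v^3 - 62*v^2 + 49*v - 12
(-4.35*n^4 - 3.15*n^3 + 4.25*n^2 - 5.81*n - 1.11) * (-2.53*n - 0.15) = 11.0055*n^5 + 8.622*n^4 - 10.28*n^3 + 14.0618*n^2 + 3.6798*n + 0.1665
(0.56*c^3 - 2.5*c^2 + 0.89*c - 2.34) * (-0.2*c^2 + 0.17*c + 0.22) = -0.112*c^5 + 0.5952*c^4 - 0.4798*c^3 + 0.0692999999999999*c^2 - 0.202*c - 0.5148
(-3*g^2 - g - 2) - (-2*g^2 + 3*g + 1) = -g^2 - 4*g - 3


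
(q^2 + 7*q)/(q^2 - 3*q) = (q + 7)/(q - 3)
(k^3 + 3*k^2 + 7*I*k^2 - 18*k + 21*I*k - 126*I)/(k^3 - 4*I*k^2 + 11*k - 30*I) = (k^3 + k^2*(3 + 7*I) + k*(-18 + 21*I) - 126*I)/(k^3 - 4*I*k^2 + 11*k - 30*I)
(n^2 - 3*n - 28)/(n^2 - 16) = (n - 7)/(n - 4)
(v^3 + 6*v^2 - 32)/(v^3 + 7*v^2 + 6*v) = (v^3 + 6*v^2 - 32)/(v*(v^2 + 7*v + 6))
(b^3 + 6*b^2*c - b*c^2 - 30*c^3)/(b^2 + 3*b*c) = b + 3*c - 10*c^2/b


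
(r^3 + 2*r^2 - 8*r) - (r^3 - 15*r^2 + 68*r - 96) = 17*r^2 - 76*r + 96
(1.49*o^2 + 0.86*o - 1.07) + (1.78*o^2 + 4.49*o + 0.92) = 3.27*o^2 + 5.35*o - 0.15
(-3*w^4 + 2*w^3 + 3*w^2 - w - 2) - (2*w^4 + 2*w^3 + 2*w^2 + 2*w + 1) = -5*w^4 + w^2 - 3*w - 3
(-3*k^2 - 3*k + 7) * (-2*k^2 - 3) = 6*k^4 + 6*k^3 - 5*k^2 + 9*k - 21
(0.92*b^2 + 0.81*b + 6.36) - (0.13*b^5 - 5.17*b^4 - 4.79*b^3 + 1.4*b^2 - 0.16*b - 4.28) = -0.13*b^5 + 5.17*b^4 + 4.79*b^3 - 0.48*b^2 + 0.97*b + 10.64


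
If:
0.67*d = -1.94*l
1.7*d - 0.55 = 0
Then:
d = 0.32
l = -0.11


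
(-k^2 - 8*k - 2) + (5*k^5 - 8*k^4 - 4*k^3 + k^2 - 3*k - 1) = 5*k^5 - 8*k^4 - 4*k^3 - 11*k - 3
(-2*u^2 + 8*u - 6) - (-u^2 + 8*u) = -u^2 - 6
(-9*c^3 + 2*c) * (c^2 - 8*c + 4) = -9*c^5 + 72*c^4 - 34*c^3 - 16*c^2 + 8*c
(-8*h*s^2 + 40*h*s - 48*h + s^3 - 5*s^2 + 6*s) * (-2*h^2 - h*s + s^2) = 16*h^3*s^2 - 80*h^3*s + 96*h^3 + 6*h^2*s^3 - 30*h^2*s^2 + 36*h^2*s - 9*h*s^4 + 45*h*s^3 - 54*h*s^2 + s^5 - 5*s^4 + 6*s^3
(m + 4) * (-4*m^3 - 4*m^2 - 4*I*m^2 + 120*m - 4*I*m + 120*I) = -4*m^4 - 20*m^3 - 4*I*m^3 + 104*m^2 - 20*I*m^2 + 480*m + 104*I*m + 480*I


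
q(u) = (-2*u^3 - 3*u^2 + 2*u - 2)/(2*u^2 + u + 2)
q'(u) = (-4*u - 1)*(-2*u^3 - 3*u^2 + 2*u - 2)/(2*u^2 + u + 2)^2 + (-6*u^2 - 6*u + 2)/(2*u^2 + u + 2)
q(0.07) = -0.90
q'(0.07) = 1.30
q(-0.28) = -1.47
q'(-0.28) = 1.62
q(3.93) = -4.40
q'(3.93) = -1.11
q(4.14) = -4.63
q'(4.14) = -1.10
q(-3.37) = 1.58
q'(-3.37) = -1.23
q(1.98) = -2.14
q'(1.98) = -1.21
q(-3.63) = 1.90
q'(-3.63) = -1.20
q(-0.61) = -1.82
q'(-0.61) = 0.38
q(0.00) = -1.00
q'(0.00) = 1.50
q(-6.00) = 4.56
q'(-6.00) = -1.08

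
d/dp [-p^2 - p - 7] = -2*p - 1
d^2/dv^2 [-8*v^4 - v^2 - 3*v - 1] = -96*v^2 - 2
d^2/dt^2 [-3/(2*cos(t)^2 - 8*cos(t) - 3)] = 12*(-4*sin(t)^4 + 24*sin(t)^2 - 9*cos(t) + 3*cos(3*t) + 15)/(2*sin(t)^2 + 8*cos(t) + 1)^3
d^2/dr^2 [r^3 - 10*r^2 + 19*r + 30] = 6*r - 20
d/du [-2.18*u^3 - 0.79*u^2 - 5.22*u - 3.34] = -6.54*u^2 - 1.58*u - 5.22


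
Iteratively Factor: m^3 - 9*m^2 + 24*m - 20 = (m - 2)*(m^2 - 7*m + 10) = (m - 5)*(m - 2)*(m - 2)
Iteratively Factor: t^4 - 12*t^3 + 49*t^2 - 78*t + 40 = (t - 4)*(t^3 - 8*t^2 + 17*t - 10) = (t - 4)*(t - 1)*(t^2 - 7*t + 10) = (t - 5)*(t - 4)*(t - 1)*(t - 2)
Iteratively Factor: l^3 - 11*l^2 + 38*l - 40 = (l - 2)*(l^2 - 9*l + 20) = (l - 4)*(l - 2)*(l - 5)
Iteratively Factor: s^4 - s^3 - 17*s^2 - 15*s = (s + 3)*(s^3 - 4*s^2 - 5*s) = s*(s + 3)*(s^2 - 4*s - 5) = s*(s + 1)*(s + 3)*(s - 5)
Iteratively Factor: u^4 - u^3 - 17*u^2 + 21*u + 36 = (u - 3)*(u^3 + 2*u^2 - 11*u - 12) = (u - 3)^2*(u^2 + 5*u + 4) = (u - 3)^2*(u + 4)*(u + 1)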